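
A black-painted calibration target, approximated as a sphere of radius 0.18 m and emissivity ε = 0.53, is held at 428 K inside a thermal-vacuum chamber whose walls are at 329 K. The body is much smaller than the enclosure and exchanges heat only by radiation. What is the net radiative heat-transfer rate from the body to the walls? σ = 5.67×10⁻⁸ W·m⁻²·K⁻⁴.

P_net ≈ 267 W

For a small grey body in a large enclosure: P_net = εσA(T_body⁴ − T_wall⁴).
A = 4πr² = 0.4072 m²; T_body⁴ − T_wall⁴ = 3.356×10¹⁰ − 1.172×10¹⁰ = 2.184×10¹⁰ K⁴.
|P_net| = 0.53·5.67×10⁻⁸·0.4072·2.184×10¹⁰.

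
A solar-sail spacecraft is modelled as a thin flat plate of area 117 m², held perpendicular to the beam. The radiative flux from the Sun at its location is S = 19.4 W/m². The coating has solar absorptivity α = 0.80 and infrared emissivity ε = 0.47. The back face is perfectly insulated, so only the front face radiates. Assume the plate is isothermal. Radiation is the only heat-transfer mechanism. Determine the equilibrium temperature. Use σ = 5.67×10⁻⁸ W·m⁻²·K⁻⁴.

At equilibrium, absorbed power = emitted power.
Absorbing cross-section = A = 117.0 m²; emitting surface = A = 117.0 m² (ratio 1).
αS·A_cross = εσ·A_surf·T⁴  ⇒  T⁴ = αS/(ε·1σ).
T⁴ = 0.800·19.4/(0.47·1·5.67×10⁻⁸) = 5.824×10⁸ K⁴.
T = (5.824×10⁸)^(1/4).

T ≈ 155 K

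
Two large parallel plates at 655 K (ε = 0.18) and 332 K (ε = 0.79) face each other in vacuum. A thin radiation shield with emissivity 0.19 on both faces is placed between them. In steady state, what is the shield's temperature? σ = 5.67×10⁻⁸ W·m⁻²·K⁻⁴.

T_s ≈ 522 K

In steady state the net flux on the hot side equals that on the cold side.
σ(T₁⁴−T_s⁴)/D₁ = σ(T_s⁴−T₂⁴)/D₂, with D₁ = 1/ε₁+1/ε_s−1 = 9.819, D₂ = 1/ε_s+1/ε₂−1 = 5.529.
Solve for T_s⁴: T_s⁴ = (D₂·T₁⁴ + D₁·T₂⁴)/(D₁+D₂) = 7.408×10¹⁰ K⁴.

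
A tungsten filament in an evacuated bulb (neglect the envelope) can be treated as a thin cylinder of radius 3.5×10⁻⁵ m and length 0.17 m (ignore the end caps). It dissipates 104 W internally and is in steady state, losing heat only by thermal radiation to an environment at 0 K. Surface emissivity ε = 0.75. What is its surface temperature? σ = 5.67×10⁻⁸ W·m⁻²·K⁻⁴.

T ≈ 2840 K

Steady state: internal power = radiated power, P = εσA T⁴.
Radiating area A = 2πrL = 3.738×10⁻⁵ m².
T⁴ = P/(εσA) = 104/(0.75·5.67×10⁻⁸·3.738×10⁻⁵) = 6.542×10¹³ K⁴.
T = (6.542×10¹³)^(1/4).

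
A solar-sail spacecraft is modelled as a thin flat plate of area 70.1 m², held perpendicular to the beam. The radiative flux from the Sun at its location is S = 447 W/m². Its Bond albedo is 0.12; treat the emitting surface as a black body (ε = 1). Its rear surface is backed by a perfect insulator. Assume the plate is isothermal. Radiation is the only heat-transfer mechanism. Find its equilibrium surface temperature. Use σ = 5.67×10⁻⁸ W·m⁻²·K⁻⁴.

T ≈ 289 K

At equilibrium, absorbed power = emitted power.
Absorbing cross-section = A = 70.10 m²; emitting surface = A = 70.10 m² (ratio 1).
(1−a)S·A_cross = εσ·A_surf·T⁴  ⇒  T⁴ = (1−a)S/(1σ).
T⁴ = 0.880·447/(1·5.67×10⁻⁸) = 6.938×10⁹ K⁴.
T = (6.938×10⁹)^(1/4).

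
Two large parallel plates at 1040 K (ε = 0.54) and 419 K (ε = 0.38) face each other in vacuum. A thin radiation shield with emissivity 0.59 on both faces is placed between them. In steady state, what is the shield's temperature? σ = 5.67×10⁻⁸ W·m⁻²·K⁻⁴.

In steady state the net flux on the hot side equals that on the cold side.
σ(T₁⁴−T_s⁴)/D₁ = σ(T_s⁴−T₂⁴)/D₂, with D₁ = 1/ε₁+1/ε_s−1 = 2.547, D₂ = 1/ε_s+1/ε₂−1 = 3.326.
Solve for T_s⁴: T_s⁴ = (D₂·T₁⁴ + D₁·T₂⁴)/(D₁+D₂) = 6.759×10¹¹ K⁴.

T_s ≈ 907 K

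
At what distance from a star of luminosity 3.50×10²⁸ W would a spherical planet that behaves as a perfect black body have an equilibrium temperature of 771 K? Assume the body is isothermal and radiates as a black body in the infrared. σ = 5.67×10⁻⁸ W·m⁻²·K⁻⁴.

d ≈ 1.86×10¹¹ m

For an isothermal black-emitting sphere, (1−a)S·πr² = σ·4πr²·T⁴ ⇒ S = 4σT⁴/(1−a).
S = 4·5.67×10⁻⁸·(771)⁴/1.00 = 80140 W/m².
Flux falls as S = L/(4πd²), so d = √(L/(4πS)) = √(3.50×10²⁸/(4π·80140)).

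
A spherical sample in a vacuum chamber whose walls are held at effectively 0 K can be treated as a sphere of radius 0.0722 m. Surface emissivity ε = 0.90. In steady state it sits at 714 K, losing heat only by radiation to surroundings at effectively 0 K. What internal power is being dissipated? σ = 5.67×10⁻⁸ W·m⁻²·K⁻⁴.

P ≈ 869 W

Steady state: P = εσA T⁴.
A = 4πr² = 0.06551 m²; T⁴ = (714)⁴ = 2.599×10¹¹ K⁴.
P = 0.90 × 5.67×10⁻⁸ × 0.06551 × 2.599×10¹¹.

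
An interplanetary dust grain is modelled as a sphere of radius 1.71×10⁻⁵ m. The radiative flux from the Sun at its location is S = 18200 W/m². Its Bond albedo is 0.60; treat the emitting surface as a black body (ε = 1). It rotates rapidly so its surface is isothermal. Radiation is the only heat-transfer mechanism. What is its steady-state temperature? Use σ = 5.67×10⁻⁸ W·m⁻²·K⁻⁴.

T ≈ 423 K

At equilibrium, absorbed power = emitted power.
Absorbing cross-section = πr² = 9.186×10⁻¹⁰ m²; emitting surface = 4πr² = 3.675×10⁻⁹ m² (ratio 4).
(1−a)S·A_cross = εσ·A_surf·T⁴  ⇒  T⁴ = (1−a)S/(4σ).
T⁴ = 0.400·18200/(4·5.67×10⁻⁸) = 3.210×10¹⁰ K⁴.
T = (3.210×10¹⁰)^(1/4).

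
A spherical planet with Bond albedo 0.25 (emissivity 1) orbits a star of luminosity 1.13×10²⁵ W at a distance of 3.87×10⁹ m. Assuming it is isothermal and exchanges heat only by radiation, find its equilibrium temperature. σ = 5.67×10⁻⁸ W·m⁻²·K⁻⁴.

First find the stellar flux at distance d: S = L/(4πd²) = 1.13×10²⁵/(4π·(3.87×10⁹)²) = 60040 W/m².
For an isothermal sphere, absorbed (1−a)S·πr² = emitted σ·4πr²·T⁴, so T⁴ = (1−a)S/(4σ).
T⁴ = 0.750·60040/(4·5.67×10⁻⁸) = 1.985×10¹¹ K⁴.

T ≈ 668 K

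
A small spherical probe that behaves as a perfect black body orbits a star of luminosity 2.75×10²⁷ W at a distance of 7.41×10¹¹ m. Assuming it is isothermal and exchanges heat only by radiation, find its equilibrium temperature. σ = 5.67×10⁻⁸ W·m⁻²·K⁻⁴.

T ≈ 205 K

First find the stellar flux at distance d: S = L/(4πd²) = 2.75×10²⁷/(4π·(7.41×10¹¹)²) = 398.6 W/m².
For an isothermal sphere, absorbed (1−a)S·πr² = emitted σ·4πr²·T⁴, so T⁴ = (1−a)S/(4σ).
T⁴ = 1.00·398.6/(4·5.67×10⁻⁸) = 1.757×10⁹ K⁴.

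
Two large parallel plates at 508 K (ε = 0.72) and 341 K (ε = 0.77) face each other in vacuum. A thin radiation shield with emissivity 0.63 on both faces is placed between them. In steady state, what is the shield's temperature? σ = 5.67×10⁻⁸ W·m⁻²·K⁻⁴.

In steady state the net flux on the hot side equals that on the cold side.
σ(T₁⁴−T_s⁴)/D₁ = σ(T_s⁴−T₂⁴)/D₂, with D₁ = 1/ε₁+1/ε_s−1 = 1.976, D₂ = 1/ε_s+1/ε₂−1 = 1.886.
Solve for T_s⁴: T_s⁴ = (D₂·T₁⁴ + D₁·T₂⁴)/(D₁+D₂) = 3.944×10¹⁰ K⁴.

T_s ≈ 446 K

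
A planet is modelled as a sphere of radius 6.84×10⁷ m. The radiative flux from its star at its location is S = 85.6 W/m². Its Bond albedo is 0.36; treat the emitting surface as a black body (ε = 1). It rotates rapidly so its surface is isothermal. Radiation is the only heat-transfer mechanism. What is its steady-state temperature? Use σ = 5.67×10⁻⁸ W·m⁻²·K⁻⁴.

T ≈ 125 K

At equilibrium, absorbed power = emitted power.
Absorbing cross-section = πr² = 1.470×10¹⁶ m²; emitting surface = 4πr² = 5.879×10¹⁶ m² (ratio 4).
(1−a)S·A_cross = εσ·A_surf·T⁴  ⇒  T⁴ = (1−a)S/(4σ).
T⁴ = 0.640·85.6/(4·5.67×10⁻⁸) = 2.416×10⁸ K⁴.
T = (2.416×10⁸)^(1/4).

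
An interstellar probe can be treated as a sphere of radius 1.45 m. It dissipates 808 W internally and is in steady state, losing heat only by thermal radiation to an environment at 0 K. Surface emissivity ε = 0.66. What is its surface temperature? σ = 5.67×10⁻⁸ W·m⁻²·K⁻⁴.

Steady state: internal power = radiated power, P = εσA T⁴.
Radiating area A = 4πr² = 26.42 m².
T⁴ = P/(εσA) = 808/(0.66·5.67×10⁻⁸·26.42) = 8.172×10⁸ K⁴.
T = (8.172×10⁸)^(1/4).

T ≈ 169 K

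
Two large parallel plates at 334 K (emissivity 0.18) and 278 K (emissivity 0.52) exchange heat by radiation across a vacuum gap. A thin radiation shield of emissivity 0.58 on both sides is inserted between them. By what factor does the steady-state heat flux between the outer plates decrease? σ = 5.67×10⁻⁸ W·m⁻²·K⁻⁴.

factor ≈ 1.38

Without shield: q₀ = σΔ(T⁴)/(1/ε₁+1/ε₂−1) with denominator 6.479.
With shield the two gaps are in series; the resistances add: (1/ε₁+1/ε_s−1)+(1/ε_s+1/ε₂−1) = 6.280+2.647 = 8.927.
Heat-flux ratio q₀/q = 8.927/6.479.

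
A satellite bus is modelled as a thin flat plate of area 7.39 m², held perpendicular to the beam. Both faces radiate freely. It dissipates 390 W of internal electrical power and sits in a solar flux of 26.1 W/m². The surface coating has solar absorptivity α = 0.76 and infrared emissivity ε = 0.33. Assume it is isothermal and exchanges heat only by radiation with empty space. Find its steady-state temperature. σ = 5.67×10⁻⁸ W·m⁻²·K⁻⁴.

At steady state, absorbed solar power + internal power = radiated power.
Absorbed: α·S·A_cross = 0.76·26.1·7.390 = 146.6 W (cross-section A).
Total input = 146.6 + 390 = 536.6 W.
Radiated: εσ·A_surf·T⁴ with A_surf = 2A = 14.78 m².
T⁴ = 536.6/(0.33·5.67×10⁻⁸·14.78) = 1.940×10⁹ K⁴.

T ≈ 210 K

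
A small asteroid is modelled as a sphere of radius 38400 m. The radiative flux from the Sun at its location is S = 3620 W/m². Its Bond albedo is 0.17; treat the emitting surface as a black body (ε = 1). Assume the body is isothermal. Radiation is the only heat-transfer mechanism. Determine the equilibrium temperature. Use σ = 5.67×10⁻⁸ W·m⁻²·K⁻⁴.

T ≈ 339 K

At equilibrium, absorbed power = emitted power.
Absorbing cross-section = πr² = 4.632×10⁹ m²; emitting surface = 4πr² = 1.853×10¹⁰ m² (ratio 4).
(1−a)S·A_cross = εσ·A_surf·T⁴  ⇒  T⁴ = (1−a)S/(4σ).
T⁴ = 0.830·3620/(4·5.67×10⁻⁸) = 1.325×10¹⁰ K⁴.
T = (1.325×10¹⁰)^(1/4).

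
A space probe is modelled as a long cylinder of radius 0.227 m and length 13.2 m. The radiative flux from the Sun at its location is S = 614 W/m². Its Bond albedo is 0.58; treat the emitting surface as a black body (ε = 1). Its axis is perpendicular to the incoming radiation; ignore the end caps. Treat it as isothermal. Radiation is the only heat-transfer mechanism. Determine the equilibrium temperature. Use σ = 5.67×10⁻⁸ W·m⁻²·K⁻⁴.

T ≈ 195 K

At equilibrium, absorbed power = emitted power.
Absorbing cross-section = 2rL = 5.993 m²; emitting surface = 2πrL = 18.83 m² (ratio π).
(1−a)S·A_cross = εσ·A_surf·T⁴  ⇒  T⁴ = (1−a)S/(πσ).
T⁴ = 0.420·614/(π·5.67×10⁻⁸) = 1.448×10⁹ K⁴.
T = (1.448×10⁹)^(1/4).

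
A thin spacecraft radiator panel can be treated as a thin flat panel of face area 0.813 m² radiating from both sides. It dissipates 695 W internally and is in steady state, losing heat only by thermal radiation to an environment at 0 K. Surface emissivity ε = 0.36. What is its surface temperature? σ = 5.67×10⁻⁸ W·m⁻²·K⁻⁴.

T ≈ 380 K

Steady state: internal power = radiated power, P = εσA T⁴.
Radiating area A = 2·0.813 = 1.626 m².
T⁴ = P/(εσA) = 695/(0.36·5.67×10⁻⁸·1.626) = 2.094×10¹⁰ K⁴.
T = (2.094×10¹⁰)^(1/4).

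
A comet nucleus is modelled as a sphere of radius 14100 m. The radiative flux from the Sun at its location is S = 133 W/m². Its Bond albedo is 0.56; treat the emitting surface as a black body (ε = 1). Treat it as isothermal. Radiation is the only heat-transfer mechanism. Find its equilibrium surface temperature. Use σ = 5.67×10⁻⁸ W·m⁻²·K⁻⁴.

T ≈ 127 K

At equilibrium, absorbed power = emitted power.
Absorbing cross-section = πr² = 6.246×10⁸ m²; emitting surface = 4πr² = 2.498×10⁹ m² (ratio 4).
(1−a)S·A_cross = εσ·A_surf·T⁴  ⇒  T⁴ = (1−a)S/(4σ).
T⁴ = 0.440·133/(4·5.67×10⁻⁸) = 2.580×10⁸ K⁴.
T = (2.580×10⁸)^(1/4).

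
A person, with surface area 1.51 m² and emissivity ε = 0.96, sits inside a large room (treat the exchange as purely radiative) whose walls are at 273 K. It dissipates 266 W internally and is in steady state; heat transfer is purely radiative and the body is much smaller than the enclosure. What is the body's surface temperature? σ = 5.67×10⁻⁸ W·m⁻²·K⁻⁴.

For a small grey body in a large enclosure, net radiated power = εσA(T⁴ − T_w⁴).
Steady state: P = εσA(T⁴ − T_w⁴) with A = 1.51 m².
T⁴ = P/(εσA) + T_w⁴ = 266/(0.96·5.67×10⁻⁸·1.510) + (273)⁴
    = 3.236×10⁹ + 5.555×10⁹ = 8.791×10⁹ K⁴.

T ≈ 306 K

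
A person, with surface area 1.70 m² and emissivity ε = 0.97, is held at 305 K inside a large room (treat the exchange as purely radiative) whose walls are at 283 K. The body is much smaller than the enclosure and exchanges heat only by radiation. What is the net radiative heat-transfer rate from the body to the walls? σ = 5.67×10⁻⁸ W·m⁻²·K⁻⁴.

For a small grey body in a large enclosure: P_net = εσA(T_body⁴ − T_wall⁴).
A = 1.70 m²; T_body⁴ − T_wall⁴ = 8.654×10⁹ − 6.414×10⁹ = 2.239×10⁹ K⁴.
|P_net| = 0.97·5.67×10⁻⁸·1.700·2.239×10⁹.

P_net ≈ 209 W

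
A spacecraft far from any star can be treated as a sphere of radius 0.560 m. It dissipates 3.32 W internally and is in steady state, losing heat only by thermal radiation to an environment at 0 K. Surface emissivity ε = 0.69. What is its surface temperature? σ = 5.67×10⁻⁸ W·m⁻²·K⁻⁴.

T ≈ 68.1 K

Steady state: internal power = radiated power, P = εσA T⁴.
Radiating area A = 4πr² = 3.941 m².
T⁴ = P/(εσA) = 3.32/(0.69·5.67×10⁻⁸·3.941) = 2.153×10⁷ K⁴.
T = (2.153×10⁷)^(1/4).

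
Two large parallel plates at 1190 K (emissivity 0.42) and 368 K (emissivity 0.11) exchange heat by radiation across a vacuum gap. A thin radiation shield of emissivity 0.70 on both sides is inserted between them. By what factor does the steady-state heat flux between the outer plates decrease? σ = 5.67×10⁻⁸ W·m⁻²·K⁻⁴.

factor ≈ 1.18

Without shield: q₀ = σΔ(T⁴)/(1/ε₁+1/ε₂−1) with denominator 10.47.
With shield the two gaps are in series; the resistances add: (1/ε₁+1/ε_s−1)+(1/ε_s+1/ε₂−1) = 2.810+9.519 = 12.33.
Heat-flux ratio q₀/q = 12.33/10.47.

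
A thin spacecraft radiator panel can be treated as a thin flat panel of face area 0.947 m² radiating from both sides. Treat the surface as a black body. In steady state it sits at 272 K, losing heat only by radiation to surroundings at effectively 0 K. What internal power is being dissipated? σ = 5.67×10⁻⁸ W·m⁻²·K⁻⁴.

Steady state: P = εσA T⁴.
A = 2·0.947 = 1.894 m²; T⁴ = (272)⁴ = 5.474×10⁹ K⁴.
P = 1.0 × 5.67×10⁻⁸ × 1.894 × 5.474×10⁹.

P ≈ 588 W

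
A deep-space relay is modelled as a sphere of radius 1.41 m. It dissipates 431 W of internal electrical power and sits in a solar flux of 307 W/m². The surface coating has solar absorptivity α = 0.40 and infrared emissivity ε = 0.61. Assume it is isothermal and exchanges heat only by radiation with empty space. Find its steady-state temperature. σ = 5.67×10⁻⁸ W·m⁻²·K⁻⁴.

T ≈ 193 K

At steady state, absorbed solar power + internal power = radiated power.
Absorbed: α·S·A_cross = 0.40·307·6.246 = 767.0 W (cross-section πr²).
Total input = 767.0 + 431 = 1198 W.
Radiated: εσ·A_surf·T⁴ with A_surf = 4πr² = 24.98 m².
T⁴ = 1198/(0.61·5.67×10⁻⁸·24.98) = 1.386×10⁹ K⁴.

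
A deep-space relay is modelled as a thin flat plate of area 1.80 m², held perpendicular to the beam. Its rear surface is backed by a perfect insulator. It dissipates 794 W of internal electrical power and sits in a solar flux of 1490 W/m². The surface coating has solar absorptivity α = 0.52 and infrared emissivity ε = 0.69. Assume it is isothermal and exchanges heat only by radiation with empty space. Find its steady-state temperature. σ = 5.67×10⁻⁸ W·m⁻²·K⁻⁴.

At steady state, absorbed solar power + internal power = radiated power.
Absorbed: α·S·A_cross = 0.52·1490·1.800 = 1395 W (cross-section A).
Total input = 1395 + 794 = 2189 W.
Radiated: εσ·A_surf·T⁴ with A_surf = A = 1.800 m².
T⁴ = 2189/(0.69·5.67×10⁻⁸·1.800) = 3.108×10¹⁰ K⁴.

T ≈ 420 K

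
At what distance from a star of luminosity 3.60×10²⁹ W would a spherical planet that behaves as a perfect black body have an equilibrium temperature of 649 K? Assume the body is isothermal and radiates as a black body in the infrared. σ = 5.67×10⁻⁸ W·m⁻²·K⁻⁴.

For an isothermal black-emitting sphere, (1−a)S·πr² = σ·4πr²·T⁴ ⇒ S = 4σT⁴/(1−a).
S = 4·5.67×10⁻⁸·(649)⁴/1.00 = 40240 W/m².
Flux falls as S = L/(4πd²), so d = √(L/(4πS)) = √(3.60×10²⁹/(4π·40240)).

d ≈ 8.44×10¹¹ m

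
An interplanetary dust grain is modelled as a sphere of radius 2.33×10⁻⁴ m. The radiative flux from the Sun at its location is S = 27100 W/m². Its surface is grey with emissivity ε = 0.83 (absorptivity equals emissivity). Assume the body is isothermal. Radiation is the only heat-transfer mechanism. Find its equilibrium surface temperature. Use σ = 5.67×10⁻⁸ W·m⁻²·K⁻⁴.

T ≈ 588 K

At equilibrium, absorbed power = emitted power.
Absorbing cross-section = πr² = 1.706×10⁻⁷ m²; emitting surface = 4πr² = 6.822×10⁻⁷ m² (ratio 4).
εS·A_cross = εσ·A_surf·T⁴  ⇒  T⁴ = S/(4σ)   (ε cancels).
T⁴ = 27100/(4·5.67×10⁻⁸) = 1.195×10¹¹ K⁴.
T = (1.195×10¹¹)^(1/4).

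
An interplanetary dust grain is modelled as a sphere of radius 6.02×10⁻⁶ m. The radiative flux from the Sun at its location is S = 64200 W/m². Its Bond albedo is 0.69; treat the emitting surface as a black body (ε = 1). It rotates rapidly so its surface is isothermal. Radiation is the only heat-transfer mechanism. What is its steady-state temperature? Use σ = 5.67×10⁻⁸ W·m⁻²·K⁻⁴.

T ≈ 544 K

At equilibrium, absorbed power = emitted power.
Absorbing cross-section = πr² = 1.139×10⁻¹⁰ m²; emitting surface = 4πr² = 4.554×10⁻¹⁰ m² (ratio 4).
(1−a)S·A_cross = εσ·A_surf·T⁴  ⇒  T⁴ = (1−a)S/(4σ).
T⁴ = 0.310·64200/(4·5.67×10⁻⁸) = 8.775×10¹⁰ K⁴.
T = (8.775×10¹⁰)^(1/4).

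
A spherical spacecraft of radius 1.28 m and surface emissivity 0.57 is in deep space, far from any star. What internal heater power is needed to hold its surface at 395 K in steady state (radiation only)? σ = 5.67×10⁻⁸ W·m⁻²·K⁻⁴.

P = εσ·4πr²·T⁴.
4πr² = 20.59 m²; T⁴ = 2.434×10¹⁰ K⁴.
P = 0.57·5.67×10⁻⁸·20.59·2.434×10¹⁰.

P ≈ 16200 W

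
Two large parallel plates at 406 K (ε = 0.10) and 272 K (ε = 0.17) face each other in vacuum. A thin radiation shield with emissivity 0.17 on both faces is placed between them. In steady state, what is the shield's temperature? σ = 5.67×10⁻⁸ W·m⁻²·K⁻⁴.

T_s ≈ 347 K

In steady state the net flux on the hot side equals that on the cold side.
σ(T₁⁴−T_s⁴)/D₁ = σ(T_s⁴−T₂⁴)/D₂, with D₁ = 1/ε₁+1/ε_s−1 = 14.88, D₂ = 1/ε_s+1/ε₂−1 = 10.76.
Solve for T_s⁴: T_s⁴ = (D₂·T₁⁴ + D₁·T₂⁴)/(D₁+D₂) = 1.458×10¹⁰ K⁴.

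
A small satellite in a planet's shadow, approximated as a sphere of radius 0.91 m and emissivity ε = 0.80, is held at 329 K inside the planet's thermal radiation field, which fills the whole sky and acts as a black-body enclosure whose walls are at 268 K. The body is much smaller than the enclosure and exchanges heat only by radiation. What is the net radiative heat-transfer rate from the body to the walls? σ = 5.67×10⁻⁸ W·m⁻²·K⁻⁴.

P_net ≈ 3100 W

For a small grey body in a large enclosure: P_net = εσA(T_body⁴ − T_wall⁴).
A = 4πr² = 10.41 m²; T_body⁴ − T_wall⁴ = 1.172×10¹⁰ − 5.159×10⁹ = 6.557×10⁹ K⁴.
|P_net| = 0.80·5.67×10⁻⁸·10.41·6.557×10⁹.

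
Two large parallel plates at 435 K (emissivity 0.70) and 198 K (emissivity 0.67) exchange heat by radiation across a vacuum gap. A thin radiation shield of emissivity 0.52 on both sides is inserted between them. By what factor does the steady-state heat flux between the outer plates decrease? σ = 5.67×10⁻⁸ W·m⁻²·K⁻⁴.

factor ≈ 2.48

Without shield: q₀ = σΔ(T⁴)/(1/ε₁+1/ε₂−1) with denominator 1.921.
With shield the two gaps are in series; the resistances add: (1/ε₁+1/ε_s−1)+(1/ε_s+1/ε₂−1) = 2.352+2.416 = 4.767.
Heat-flux ratio q₀/q = 4.767/1.921.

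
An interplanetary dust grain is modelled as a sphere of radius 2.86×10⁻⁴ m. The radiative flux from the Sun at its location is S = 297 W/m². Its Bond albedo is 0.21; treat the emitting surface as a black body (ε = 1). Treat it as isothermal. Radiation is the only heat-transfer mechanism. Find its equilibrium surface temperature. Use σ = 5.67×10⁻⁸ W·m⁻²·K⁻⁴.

T ≈ 179 K

At equilibrium, absorbed power = emitted power.
Absorbing cross-section = πr² = 2.570×10⁻⁷ m²; emitting surface = 4πr² = 1.028×10⁻⁶ m² (ratio 4).
(1−a)S·A_cross = εσ·A_surf·T⁴  ⇒  T⁴ = (1−a)S/(4σ).
T⁴ = 0.790·297/(4·5.67×10⁻⁸) = 1.035×10⁹ K⁴.
T = (1.035×10⁹)^(1/4).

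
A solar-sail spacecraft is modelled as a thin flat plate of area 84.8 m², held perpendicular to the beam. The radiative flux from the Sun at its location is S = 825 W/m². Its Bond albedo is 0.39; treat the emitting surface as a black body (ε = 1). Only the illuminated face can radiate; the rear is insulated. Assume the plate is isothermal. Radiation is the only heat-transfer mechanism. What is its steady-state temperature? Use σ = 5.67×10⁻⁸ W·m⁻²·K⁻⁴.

T ≈ 307 K

At equilibrium, absorbed power = emitted power.
Absorbing cross-section = A = 84.80 m²; emitting surface = A = 84.80 m² (ratio 1).
(1−a)S·A_cross = εσ·A_surf·T⁴  ⇒  T⁴ = (1−a)S/(1σ).
T⁴ = 0.610·825/(1·5.67×10⁻⁸) = 8.876×10⁹ K⁴.
T = (8.876×10⁹)^(1/4).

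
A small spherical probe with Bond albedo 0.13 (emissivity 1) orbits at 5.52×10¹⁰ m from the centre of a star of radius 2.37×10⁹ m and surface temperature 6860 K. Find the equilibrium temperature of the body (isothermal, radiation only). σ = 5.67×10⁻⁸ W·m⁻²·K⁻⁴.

T ≈ 971 K

The star's surface emits σT_*⁴; at distance d the flux is S = σT_*⁴(R_*/d)².
S = 5.67×10⁻⁸·(6860)⁴·(2.37×10⁹/5.52×10¹⁰)² = 2.315×10⁵ W/m².
For an isothermal sphere T⁴ = (1−a)S/(4σ) = 8.879×10¹¹ K⁴.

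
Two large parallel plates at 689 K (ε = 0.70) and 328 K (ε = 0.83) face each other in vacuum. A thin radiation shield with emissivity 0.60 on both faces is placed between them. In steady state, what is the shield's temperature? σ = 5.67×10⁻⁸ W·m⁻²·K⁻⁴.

In steady state the net flux on the hot side equals that on the cold side.
σ(T₁⁴−T_s⁴)/D₁ = σ(T_s⁴−T₂⁴)/D₂, with D₁ = 1/ε₁+1/ε_s−1 = 2.095, D₂ = 1/ε_s+1/ε₂−1 = 1.871.
Solve for T_s⁴: T_s⁴ = (D₂·T₁⁴ + D₁·T₂⁴)/(D₁+D₂) = 1.124×10¹¹ K⁴.

T_s ≈ 579 K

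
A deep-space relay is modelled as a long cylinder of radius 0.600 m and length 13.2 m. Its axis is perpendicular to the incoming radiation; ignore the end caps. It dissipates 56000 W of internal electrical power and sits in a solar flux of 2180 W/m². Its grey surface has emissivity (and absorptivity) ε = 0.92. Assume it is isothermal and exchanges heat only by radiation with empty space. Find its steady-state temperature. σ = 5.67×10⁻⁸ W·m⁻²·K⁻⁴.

T ≈ 429 K

At steady state, absorbed solar power + internal power = radiated power.
Absorbed: α·S·A_cross = 0.92·2180·15.84 = 31770 W (cross-section 2rL).
Total input = 31770 + 56000 = 87770 W.
Radiated: εσ·A_surf·T⁴ with A_surf = 2πrL = 49.76 m².
T⁴ = 87770/(0.92·5.67×10⁻⁸·49.76) = 3.381×10¹⁰ K⁴.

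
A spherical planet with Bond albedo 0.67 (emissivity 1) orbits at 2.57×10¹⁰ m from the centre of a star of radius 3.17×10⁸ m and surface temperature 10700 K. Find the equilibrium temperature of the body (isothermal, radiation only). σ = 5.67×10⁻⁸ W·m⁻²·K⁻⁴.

The star's surface emits σT_*⁴; at distance d the flux is S = σT_*⁴(R_*/d)².
S = 5.67×10⁻⁸·(10700)⁴·(3.17×10⁸/2.57×10¹⁰)² = 1.131×10⁵ W/m².
For an isothermal sphere T⁴ = (1−a)S/(4σ) = 1.645×10¹¹ K⁴.

T ≈ 637 K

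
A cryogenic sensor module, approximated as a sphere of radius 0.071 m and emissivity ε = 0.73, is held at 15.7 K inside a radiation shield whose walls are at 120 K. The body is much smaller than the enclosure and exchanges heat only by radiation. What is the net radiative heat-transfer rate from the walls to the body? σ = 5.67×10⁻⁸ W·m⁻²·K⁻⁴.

P_net ≈ 0.544 W

For a small grey body in a large enclosure: P_net = εσA(T_body⁴ − T_wall⁴).
A = 4πr² = 0.06335 m²; T_body⁴ − T_wall⁴ = 60760 − 2.074×10⁸ = -2.073×10⁸ K⁴.
|P_net| = 0.73·5.67×10⁻⁸·0.06335·2.073×10⁸.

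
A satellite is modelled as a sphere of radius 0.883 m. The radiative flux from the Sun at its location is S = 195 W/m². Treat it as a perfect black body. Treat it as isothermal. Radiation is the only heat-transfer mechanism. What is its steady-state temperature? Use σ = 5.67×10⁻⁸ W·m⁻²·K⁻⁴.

T ≈ 171 K

At equilibrium, absorbed power = emitted power.
Absorbing cross-section = πr² = 2.449 m²; emitting surface = 4πr² = 9.798 m² (ratio 4).
S·A_cross = εσ·A_surf·T⁴  ⇒  T⁴ = S/(4σ).
T⁴ = 1.00·195/(4·5.67×10⁻⁸) = 8.598×10⁸ K⁴.
T = (8.598×10⁸)^(1/4).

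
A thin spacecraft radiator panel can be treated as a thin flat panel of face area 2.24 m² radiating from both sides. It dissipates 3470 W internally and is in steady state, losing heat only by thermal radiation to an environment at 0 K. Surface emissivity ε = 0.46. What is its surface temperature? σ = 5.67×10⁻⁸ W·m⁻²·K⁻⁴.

Steady state: internal power = radiated power, P = εσA T⁴.
Radiating area A = 2·2.24 = 4.480 m².
T⁴ = P/(εσA) = 3470/(0.46·5.67×10⁻⁸·4.480) = 2.970×10¹⁰ K⁴.
T = (2.970×10¹⁰)^(1/4).

T ≈ 415 K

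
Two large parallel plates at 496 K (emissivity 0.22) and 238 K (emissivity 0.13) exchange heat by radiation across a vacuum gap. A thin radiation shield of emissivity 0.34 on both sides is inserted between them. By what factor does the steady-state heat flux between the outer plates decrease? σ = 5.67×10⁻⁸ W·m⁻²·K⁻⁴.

factor ≈ 1.43

Without shield: q₀ = σΔ(T⁴)/(1/ε₁+1/ε₂−1) with denominator 11.24.
With shield the two gaps are in series; the resistances add: (1/ε₁+1/ε_s−1)+(1/ε_s+1/ε₂−1) = 6.487+9.633 = 16.12.
Heat-flux ratio q₀/q = 16.12/11.24.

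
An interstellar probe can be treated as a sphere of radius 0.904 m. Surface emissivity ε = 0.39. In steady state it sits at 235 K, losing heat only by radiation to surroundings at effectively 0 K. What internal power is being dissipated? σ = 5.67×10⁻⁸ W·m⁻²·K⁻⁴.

Steady state: P = εσA T⁴.
A = 4πr² = 10.27 m²; T⁴ = (235)⁴ = 3.050×10⁹ K⁴.
P = 0.39 × 5.67×10⁻⁸ × 10.27 × 3.050×10⁹.

P ≈ 693 W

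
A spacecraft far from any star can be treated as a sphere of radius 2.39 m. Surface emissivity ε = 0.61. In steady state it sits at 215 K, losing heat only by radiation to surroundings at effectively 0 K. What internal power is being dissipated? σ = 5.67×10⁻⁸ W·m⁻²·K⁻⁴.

Steady state: P = εσA T⁴.
A = 4πr² = 71.78 m²; T⁴ = (215)⁴ = 2.137×10⁹ K⁴.
P = 0.61 × 5.67×10⁻⁸ × 71.78 × 2.137×10⁹.

P ≈ 5300 W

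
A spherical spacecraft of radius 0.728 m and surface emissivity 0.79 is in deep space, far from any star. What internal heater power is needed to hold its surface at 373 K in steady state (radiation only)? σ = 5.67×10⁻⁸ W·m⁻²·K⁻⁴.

P = εσ·4πr²·T⁴.
4πr² = 6.660 m²; T⁴ = 1.936×10¹⁰ K⁴.
P = 0.79·5.67×10⁻⁸·6.660·1.936×10¹⁰.

P ≈ 5770 W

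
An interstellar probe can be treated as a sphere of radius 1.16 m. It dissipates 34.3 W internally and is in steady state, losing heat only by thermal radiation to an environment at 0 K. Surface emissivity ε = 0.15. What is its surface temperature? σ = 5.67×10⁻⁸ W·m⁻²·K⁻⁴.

Steady state: internal power = radiated power, P = εσA T⁴.
Radiating area A = 4πr² = 16.91 m².
T⁴ = P/(εσA) = 34.3/(0.15·5.67×10⁻⁸·16.91) = 2.385×10⁸ K⁴.
T = (2.385×10⁸)^(1/4).

T ≈ 124 K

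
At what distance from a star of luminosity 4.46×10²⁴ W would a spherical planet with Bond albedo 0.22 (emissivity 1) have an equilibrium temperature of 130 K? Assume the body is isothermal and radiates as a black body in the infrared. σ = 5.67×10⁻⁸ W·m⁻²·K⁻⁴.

For an isothermal black-emitting sphere, (1−a)S·πr² = σ·4πr²·T⁴ ⇒ S = 4σT⁴/(1−a).
S = 4·5.67×10⁻⁸·(130)⁴/0.780 = 83.05 W/m².
Flux falls as S = L/(4πd²), so d = √(L/(4πS)) = √(4.46×10²⁴/(4π·83.05)).

d ≈ 6.54×10¹⁰ m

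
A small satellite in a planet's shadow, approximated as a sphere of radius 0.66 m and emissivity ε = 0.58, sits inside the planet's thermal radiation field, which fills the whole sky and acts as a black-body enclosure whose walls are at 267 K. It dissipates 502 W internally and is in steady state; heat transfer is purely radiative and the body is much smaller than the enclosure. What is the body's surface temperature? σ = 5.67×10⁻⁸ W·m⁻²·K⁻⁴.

T ≈ 298 K

For a small grey body in a large enclosure, net radiated power = εσA(T⁴ − T_w⁴).
Steady state: P = εσA(T⁴ − T_w⁴) with A = 4πr² = 5.474 m².
T⁴ = P/(εσA) + T_w⁴ = 502/(0.58·5.67×10⁻⁸·5.474) + (267)⁴
    = 2.789×10⁹ + 5.082×10⁹ = 7.871×10⁹ K⁴.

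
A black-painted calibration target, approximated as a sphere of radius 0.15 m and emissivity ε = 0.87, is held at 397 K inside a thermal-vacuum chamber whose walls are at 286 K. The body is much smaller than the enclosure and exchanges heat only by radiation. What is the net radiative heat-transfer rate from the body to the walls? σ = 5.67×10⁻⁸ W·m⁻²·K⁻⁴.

For a small grey body in a large enclosure: P_net = εσA(T_body⁴ − T_wall⁴).
A = 4πr² = 0.2827 m²; T_body⁴ − T_wall⁴ = 2.484×10¹⁰ − 6.691×10⁹ = 1.815×10¹⁰ K⁴.
|P_net| = 0.87·5.67×10⁻⁸·0.2827·1.815×10¹⁰.

P_net ≈ 253 W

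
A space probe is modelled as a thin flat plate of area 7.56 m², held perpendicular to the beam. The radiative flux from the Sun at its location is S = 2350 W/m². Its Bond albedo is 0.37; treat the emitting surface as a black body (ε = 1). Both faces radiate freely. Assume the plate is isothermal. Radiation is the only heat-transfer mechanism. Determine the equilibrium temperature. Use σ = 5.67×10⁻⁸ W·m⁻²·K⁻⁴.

At equilibrium, absorbed power = emitted power.
Absorbing cross-section = A = 7.560 m²; emitting surface = 2A = 15.12 m² (ratio 2).
(1−a)S·A_cross = εσ·A_surf·T⁴  ⇒  T⁴ = (1−a)S/(2σ).
T⁴ = 0.630·2350/(2·5.67×10⁻⁸) = 1.306×10¹⁰ K⁴.
T = (1.306×10¹⁰)^(1/4).

T ≈ 338 K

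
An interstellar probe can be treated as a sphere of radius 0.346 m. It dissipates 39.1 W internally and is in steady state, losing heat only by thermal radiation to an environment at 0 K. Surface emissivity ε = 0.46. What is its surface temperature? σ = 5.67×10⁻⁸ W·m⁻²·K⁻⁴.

Steady state: internal power = radiated power, P = εσA T⁴.
Radiating area A = 4πr² = 1.504 m².
T⁴ = P/(εσA) = 39.1/(0.46·5.67×10⁻⁸·1.504) = 9.965×10⁸ K⁴.
T = (9.965×10⁸)^(1/4).

T ≈ 178 K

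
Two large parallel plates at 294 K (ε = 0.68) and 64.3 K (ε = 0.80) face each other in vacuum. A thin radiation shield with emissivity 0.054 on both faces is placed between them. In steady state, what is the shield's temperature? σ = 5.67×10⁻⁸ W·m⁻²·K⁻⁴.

T_s ≈ 247 K

In steady state the net flux on the hot side equals that on the cold side.
σ(T₁⁴−T_s⁴)/D₁ = σ(T_s⁴−T₂⁴)/D₂, with D₁ = 1/ε₁+1/ε_s−1 = 18.99, D₂ = 1/ε_s+1/ε₂−1 = 18.77.
Solve for T_s⁴: T_s⁴ = (D₂·T₁⁴ + D₁·T₂⁴)/(D₁+D₂) = 3.722×10⁹ K⁴.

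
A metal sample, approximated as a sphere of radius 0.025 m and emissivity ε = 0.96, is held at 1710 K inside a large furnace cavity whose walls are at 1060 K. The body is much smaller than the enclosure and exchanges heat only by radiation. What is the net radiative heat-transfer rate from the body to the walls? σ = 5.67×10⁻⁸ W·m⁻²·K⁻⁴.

For a small grey body in a large enclosure: P_net = εσA(T_body⁴ − T_wall⁴).
A = 4πr² = 0.007854 m²; T_body⁴ − T_wall⁴ = 8.550×10¹² − 1.262×10¹² = 7.288×10¹² K⁴.
|P_net| = 0.96·5.67×10⁻⁸·0.007854·7.288×10¹².

P_net ≈ 3120 W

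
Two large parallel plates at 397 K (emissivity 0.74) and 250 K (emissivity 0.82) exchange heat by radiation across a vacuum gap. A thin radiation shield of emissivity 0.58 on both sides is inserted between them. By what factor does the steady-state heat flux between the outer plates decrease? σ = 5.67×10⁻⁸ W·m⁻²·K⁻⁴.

Without shield: q₀ = σΔ(T⁴)/(1/ε₁+1/ε₂−1) with denominator 1.571.
With shield the two gaps are in series; the resistances add: (1/ε₁+1/ε_s−1)+(1/ε_s+1/ε₂−1) = 2.075+1.944 = 4.019.
Heat-flux ratio q₀/q = 4.019/1.571.

factor ≈ 2.56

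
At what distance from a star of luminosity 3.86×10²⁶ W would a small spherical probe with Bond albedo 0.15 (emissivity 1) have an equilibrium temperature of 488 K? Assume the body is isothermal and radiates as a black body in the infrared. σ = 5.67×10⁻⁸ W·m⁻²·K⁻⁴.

For an isothermal black-emitting sphere, (1−a)S·πr² = σ·4πr²·T⁴ ⇒ S = 4σT⁴/(1−a).
S = 4·5.67×10⁻⁸·(488)⁴/0.850 = 15130 W/m².
Flux falls as S = L/(4πd²), so d = √(L/(4πS)) = √(3.86×10²⁶/(4π·15130)).

d ≈ 4.51×10¹⁰ m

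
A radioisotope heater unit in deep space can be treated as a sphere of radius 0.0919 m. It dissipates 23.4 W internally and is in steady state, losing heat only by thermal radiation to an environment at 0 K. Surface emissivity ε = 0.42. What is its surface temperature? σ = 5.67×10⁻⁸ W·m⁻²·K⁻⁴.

T ≈ 310 K

Steady state: internal power = radiated power, P = εσA T⁴.
Radiating area A = 4πr² = 0.1061 m².
T⁴ = P/(εσA) = 23.4/(0.42·5.67×10⁻⁸·0.1061) = 9.259×10⁹ K⁴.
T = (9.259×10⁹)^(1/4).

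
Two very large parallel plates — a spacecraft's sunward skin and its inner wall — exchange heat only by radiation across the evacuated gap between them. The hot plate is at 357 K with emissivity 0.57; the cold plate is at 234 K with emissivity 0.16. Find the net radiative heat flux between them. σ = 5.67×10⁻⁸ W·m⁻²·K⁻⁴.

q ≈ 107 W/m²

For two infinite grey parallel plates, q = σ(T₁⁴ − T₂⁴)/(1/ε₁ + 1/ε₂ − 1).
T₁⁴ − T₂⁴ = 1.624×10¹⁰ − 2.998×10⁹ = 1.325×10¹⁰ K⁴.
1/ε₁ + 1/ε₂ − 1 = 1.754 + 6.250 − 1 = 7.004.
q = 5.67×10⁻⁸ × 1.325×10¹⁰ / 7.004.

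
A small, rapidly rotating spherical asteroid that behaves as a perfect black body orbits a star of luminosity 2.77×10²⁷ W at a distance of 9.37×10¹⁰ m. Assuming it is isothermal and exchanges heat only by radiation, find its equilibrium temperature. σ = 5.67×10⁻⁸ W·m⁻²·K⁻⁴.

T ≈ 577 K

First find the stellar flux at distance d: S = L/(4πd²) = 2.77×10²⁷/(4π·(9.37×10¹⁰)²) = 25110 W/m².
For an isothermal sphere, absorbed (1−a)S·πr² = emitted σ·4πr²·T⁴, so T⁴ = (1−a)S/(4σ).
T⁴ = 1.00·25110/(4·5.67×10⁻⁸) = 1.107×10¹¹ K⁴.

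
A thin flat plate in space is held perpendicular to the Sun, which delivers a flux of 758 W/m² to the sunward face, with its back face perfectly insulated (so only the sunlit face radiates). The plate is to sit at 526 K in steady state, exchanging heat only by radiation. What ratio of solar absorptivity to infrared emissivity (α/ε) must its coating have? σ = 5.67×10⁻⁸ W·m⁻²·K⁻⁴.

α/ε ≈ 5.73

Balance: αS·A = εσ·1A·T⁴ ⇒ α/ε = σT⁴/S.
α/ε = 5.67×10⁻⁸·(526)⁴/758 = 5.67×10⁻⁸·7.655×10¹⁰/758.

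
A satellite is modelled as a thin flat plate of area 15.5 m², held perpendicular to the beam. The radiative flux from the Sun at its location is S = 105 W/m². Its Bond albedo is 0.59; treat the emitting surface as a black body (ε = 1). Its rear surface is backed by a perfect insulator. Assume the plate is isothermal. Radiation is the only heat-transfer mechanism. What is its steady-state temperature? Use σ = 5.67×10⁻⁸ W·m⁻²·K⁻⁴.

At equilibrium, absorbed power = emitted power.
Absorbing cross-section = A = 15.50 m²; emitting surface = A = 15.50 m² (ratio 1).
(1−a)S·A_cross = εσ·A_surf·T⁴  ⇒  T⁴ = (1−a)S/(1σ).
T⁴ = 0.410·105/(1·5.67×10⁻⁸) = 7.593×10⁸ K⁴.
T = (7.593×10⁸)^(1/4).

T ≈ 166 K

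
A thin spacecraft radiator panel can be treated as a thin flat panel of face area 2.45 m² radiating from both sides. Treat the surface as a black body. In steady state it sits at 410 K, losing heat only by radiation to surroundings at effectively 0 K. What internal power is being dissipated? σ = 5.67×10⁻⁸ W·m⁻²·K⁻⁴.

P ≈ 7850 W

Steady state: P = εσA T⁴.
A = 2·2.45 = 4.900 m²; T⁴ = (410)⁴ = 2.826×10¹⁰ K⁴.
P = 1.0 × 5.67×10⁻⁸ × 4.900 × 2.826×10¹⁰.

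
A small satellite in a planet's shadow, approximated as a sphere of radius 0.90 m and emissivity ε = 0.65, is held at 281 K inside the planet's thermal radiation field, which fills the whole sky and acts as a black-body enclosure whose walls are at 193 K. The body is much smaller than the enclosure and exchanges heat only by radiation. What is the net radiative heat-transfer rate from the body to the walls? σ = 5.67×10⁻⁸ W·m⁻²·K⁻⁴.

For a small grey body in a large enclosure: P_net = εσA(T_body⁴ − T_wall⁴).
A = 4πr² = 10.18 m²; T_body⁴ − T_wall⁴ = 6.235×10⁹ − 1.387×10⁹ = 4.847×10⁹ K⁴.
|P_net| = 0.65·5.67×10⁻⁸·10.18·4.847×10⁹.

P_net ≈ 1820 W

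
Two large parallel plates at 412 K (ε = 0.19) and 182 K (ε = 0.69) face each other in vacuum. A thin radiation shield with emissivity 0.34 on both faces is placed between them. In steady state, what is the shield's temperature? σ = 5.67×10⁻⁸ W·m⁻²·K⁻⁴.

In steady state the net flux on the hot side equals that on the cold side.
σ(T₁⁴−T_s⁴)/D₁ = σ(T_s⁴−T₂⁴)/D₂, with D₁ = 1/ε₁+1/ε_s−1 = 7.204, D₂ = 1/ε_s+1/ε₂−1 = 3.390.
Solve for T_s⁴: T_s⁴ = (D₂·T₁⁴ + D₁·T₂⁴)/(D₁+D₂) = 9.967×10⁹ K⁴.

T_s ≈ 316 K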